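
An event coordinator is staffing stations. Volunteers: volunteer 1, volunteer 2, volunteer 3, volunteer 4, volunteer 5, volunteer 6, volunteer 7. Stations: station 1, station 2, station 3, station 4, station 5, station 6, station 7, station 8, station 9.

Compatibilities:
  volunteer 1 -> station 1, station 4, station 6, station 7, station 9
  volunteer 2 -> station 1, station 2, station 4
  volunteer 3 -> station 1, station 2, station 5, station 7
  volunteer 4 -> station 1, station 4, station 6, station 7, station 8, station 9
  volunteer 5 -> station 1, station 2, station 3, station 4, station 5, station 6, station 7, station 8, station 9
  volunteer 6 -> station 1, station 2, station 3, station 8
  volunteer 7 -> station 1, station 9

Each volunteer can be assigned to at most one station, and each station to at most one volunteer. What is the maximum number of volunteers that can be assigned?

7

For example, pair volunteer 1-station 6, volunteer 2-station 4, volunteer 3-station 2, volunteer 4-station 8, volunteer 5-station 7, volunteer 6-station 3, volunteer 7-station 1.
This saturates every volunteer, so 7 is the maximum.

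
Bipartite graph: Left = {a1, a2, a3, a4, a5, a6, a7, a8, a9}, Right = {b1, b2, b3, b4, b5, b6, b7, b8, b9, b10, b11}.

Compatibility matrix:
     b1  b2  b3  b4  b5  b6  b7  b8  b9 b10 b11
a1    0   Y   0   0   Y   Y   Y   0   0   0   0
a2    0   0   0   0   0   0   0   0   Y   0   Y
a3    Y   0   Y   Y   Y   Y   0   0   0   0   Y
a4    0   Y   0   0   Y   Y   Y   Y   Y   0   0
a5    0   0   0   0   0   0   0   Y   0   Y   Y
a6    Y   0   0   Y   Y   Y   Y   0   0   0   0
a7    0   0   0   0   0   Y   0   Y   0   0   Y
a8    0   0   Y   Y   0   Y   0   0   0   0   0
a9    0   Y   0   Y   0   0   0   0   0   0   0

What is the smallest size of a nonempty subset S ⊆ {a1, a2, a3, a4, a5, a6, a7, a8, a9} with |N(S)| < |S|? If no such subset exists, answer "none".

A matching saturating every left vertex exists, for instance a1→b6, a2→b9, a3→b1, a4→b5, a5→b11, a6→b7, a7→b8, a8→b3, a9→b4.
By Hall's marriage theorem, this means |N(S)| ≥ |S| for every subset S, so no violating subset exists.

none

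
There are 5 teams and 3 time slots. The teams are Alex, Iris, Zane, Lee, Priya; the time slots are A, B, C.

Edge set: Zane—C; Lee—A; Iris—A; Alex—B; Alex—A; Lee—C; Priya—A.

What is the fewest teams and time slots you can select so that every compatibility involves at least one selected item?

3

A maximum matching has 3 edges (e.g. Alex–B, Iris–A, Zane–C).
By König's theorem the minimum vertex cover has the same size. One such cover is {Alex, A, C}.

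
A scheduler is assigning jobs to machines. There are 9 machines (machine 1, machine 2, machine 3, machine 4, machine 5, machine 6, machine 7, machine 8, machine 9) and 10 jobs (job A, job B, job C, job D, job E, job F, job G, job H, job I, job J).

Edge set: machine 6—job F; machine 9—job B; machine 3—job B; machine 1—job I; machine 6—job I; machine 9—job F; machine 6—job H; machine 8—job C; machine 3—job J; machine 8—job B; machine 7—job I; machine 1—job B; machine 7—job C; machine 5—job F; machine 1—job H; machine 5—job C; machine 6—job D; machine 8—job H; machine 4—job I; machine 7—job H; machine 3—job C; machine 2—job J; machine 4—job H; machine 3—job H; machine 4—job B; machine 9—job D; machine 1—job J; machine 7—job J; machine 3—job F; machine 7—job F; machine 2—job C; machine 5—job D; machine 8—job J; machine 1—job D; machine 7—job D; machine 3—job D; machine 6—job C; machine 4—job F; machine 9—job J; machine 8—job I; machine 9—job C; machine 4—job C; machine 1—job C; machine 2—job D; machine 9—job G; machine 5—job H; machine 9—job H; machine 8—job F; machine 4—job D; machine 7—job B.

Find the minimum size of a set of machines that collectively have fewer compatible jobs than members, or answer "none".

8

Take S = {machine 1, machine 2, machine 3, machine 4, machine 5, machine 6, machine 7, machine 8}. Its neighbourhood is {job B, job C, job D, job F, job H, job I, job J}, so |N(S)| = 7 < |S| = 8.
Every subset of size less than 8 has at least as many neighbours as members, so 8 is the minimum.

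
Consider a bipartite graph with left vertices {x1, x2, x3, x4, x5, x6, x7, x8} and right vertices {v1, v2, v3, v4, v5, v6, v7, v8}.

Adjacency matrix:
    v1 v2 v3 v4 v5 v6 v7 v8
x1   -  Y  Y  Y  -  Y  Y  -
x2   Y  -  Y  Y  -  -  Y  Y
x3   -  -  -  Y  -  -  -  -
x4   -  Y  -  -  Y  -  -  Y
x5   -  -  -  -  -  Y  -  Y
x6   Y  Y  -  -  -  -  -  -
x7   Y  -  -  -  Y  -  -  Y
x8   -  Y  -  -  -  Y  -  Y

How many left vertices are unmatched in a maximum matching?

0

One maximum matching: x1–v3, x2–v7, x3–v4, x4–v5, x5–v6, x6–v1, x7–v8, x8–v2.
All 8 left vertices are matched, so no larger matching exists.
That matches 8 of the 8, leaving 0 unmatched; no matching can do better.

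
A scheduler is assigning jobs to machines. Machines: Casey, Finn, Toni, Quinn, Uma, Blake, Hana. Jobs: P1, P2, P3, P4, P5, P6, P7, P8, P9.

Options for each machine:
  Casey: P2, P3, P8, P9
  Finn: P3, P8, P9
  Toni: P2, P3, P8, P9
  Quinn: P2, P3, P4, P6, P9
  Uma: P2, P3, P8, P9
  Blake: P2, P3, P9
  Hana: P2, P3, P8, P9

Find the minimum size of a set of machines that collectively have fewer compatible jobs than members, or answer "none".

Take S = {Casey, Finn, Toni, Uma, Blake}. Its neighbourhood is {P2, P3, P8, P9}, so |N(S)| = 4 < |S| = 5.
Every subset of size less than 5 has at least as many neighbours as members, so 5 is the minimum.

5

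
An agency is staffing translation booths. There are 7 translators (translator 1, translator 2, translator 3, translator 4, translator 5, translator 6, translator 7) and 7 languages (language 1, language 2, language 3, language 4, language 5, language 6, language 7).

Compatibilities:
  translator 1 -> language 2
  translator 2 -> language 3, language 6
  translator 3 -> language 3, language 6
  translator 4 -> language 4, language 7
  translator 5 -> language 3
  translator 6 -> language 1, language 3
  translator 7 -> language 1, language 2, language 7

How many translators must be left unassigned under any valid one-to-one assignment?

1

One maximum matching: translator 1–language 2, translator 2–language 3, translator 3–language 6, translator 4–language 4, translator 6–language 1, translator 7–language 7.
The set {translator 2, translator 3, translator 5} has only 2 neighbours ({language 3, language 6}), so by Hall's theorem at most 6 of the 7 translators can be matched.
That matches 6 of the 7, leaving 1 unmatched; no matching can do better.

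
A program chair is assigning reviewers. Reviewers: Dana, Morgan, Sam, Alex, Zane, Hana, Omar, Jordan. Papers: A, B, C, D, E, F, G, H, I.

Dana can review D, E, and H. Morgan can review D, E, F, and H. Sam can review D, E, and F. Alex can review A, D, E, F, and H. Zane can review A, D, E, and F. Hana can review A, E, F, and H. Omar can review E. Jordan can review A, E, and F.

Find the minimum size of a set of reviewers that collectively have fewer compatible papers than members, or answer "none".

6

Take S = {Dana, Morgan, Sam, Alex, Zane, Hana}. Its neighbourhood is {A, D, E, F, H}, so |N(S)| = 5 < |S| = 6.
Every subset of size less than 6 has at least as many neighbours as members, so 6 is the minimum.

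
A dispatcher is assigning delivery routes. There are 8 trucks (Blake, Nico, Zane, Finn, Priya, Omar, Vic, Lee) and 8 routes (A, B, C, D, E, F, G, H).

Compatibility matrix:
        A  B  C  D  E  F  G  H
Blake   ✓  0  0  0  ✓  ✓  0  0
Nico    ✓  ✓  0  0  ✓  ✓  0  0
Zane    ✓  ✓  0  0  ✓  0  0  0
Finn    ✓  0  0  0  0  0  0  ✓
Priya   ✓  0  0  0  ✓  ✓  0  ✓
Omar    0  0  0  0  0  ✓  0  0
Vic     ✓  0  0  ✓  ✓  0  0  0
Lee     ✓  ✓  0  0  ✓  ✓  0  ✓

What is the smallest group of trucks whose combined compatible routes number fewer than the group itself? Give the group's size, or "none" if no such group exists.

Take S = {Blake, Nico, Zane, Finn, Priya, Omar}. Its neighbourhood is {A, B, E, F, H}, so |N(S)| = 5 < |S| = 6.
Every subset of size less than 6 has at least as many neighbours as members, so 6 is the minimum.

6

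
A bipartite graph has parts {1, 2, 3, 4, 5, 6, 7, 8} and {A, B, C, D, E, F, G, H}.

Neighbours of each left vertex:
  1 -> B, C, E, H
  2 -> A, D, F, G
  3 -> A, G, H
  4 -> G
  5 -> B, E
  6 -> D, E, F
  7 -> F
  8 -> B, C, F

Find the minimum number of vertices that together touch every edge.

8

The 8 edges 1–C, 2–A, 3–H, 4–G, 5–E, 6–D, 7–F, 8–B form a matching, so any vertex cover needs at least 8 vertices (one per matched edge).
Conversely {1, 2, 3, 4, 5, 6, 7, 8} meets every edge and has exactly 8 vertices, so 8 is optimal.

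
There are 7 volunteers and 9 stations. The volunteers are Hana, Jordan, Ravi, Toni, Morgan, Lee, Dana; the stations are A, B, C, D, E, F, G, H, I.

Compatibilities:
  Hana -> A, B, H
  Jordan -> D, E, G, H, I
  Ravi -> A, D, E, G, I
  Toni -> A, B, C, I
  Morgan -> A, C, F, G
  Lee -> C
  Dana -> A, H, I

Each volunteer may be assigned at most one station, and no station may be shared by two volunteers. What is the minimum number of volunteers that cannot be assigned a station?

0

One maximum matching: Hana→H, Jordan→E, Ravi→G, Toni→B, Morgan→F, Lee→C, Dana→I.
All 7 volunteers are matched, so no larger matching exists.
That matches 7 of the 7, leaving 0 unmatched; no matching can do better.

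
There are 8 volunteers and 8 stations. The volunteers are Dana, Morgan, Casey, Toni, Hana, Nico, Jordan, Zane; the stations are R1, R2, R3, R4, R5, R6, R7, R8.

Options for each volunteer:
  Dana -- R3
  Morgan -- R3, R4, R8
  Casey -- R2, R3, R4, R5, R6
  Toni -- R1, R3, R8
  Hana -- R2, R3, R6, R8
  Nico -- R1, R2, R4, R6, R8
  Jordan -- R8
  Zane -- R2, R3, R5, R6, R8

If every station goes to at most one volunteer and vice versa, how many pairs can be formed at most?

7

A valid assignment of size 7: Dana→R3, Morgan→R4, Casey→R5, Toni→R1, Hana→R6, Nico→R2, Jordan→R8.
The set {Dana, Morgan, Casey, Toni, Hana, Nico, Jordan, Zane} has only 7 neighbours ({R1, R2, R3, R4, R5, R6, R8}), so by Hall's theorem at most 7 of the 8 volunteers can be matched.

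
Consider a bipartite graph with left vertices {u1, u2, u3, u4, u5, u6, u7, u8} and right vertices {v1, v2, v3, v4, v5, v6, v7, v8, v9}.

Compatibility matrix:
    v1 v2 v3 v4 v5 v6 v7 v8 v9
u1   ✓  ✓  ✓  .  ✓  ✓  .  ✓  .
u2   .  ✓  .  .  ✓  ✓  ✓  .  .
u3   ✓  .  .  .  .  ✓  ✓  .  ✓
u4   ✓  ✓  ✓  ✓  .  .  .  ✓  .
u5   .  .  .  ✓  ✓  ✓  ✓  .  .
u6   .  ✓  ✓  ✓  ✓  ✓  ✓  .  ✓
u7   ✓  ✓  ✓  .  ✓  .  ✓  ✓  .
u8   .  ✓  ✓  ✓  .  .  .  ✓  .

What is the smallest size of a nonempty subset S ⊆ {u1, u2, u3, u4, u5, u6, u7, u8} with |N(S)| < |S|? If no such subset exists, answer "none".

A matching saturating every left vertex exists, for instance u1→v8, u2→v5, u3→v7, u4→v4, u5→v6, u6→v3, u7→v1, u8→v2.
By Hall's marriage theorem, this means |N(S)| ≥ |S| for every subset S, so no violating subset exists.

none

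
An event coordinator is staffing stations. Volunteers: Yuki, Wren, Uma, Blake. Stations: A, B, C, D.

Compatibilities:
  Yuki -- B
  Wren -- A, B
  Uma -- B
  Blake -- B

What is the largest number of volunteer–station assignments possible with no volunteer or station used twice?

2

One maximum matching: Yuki→B, Wren→A.
The set {Yuki, Uma, Blake} has only 1 neighbour ({B}), so by Hall's theorem at most 2 of the 4 volunteers can be matched.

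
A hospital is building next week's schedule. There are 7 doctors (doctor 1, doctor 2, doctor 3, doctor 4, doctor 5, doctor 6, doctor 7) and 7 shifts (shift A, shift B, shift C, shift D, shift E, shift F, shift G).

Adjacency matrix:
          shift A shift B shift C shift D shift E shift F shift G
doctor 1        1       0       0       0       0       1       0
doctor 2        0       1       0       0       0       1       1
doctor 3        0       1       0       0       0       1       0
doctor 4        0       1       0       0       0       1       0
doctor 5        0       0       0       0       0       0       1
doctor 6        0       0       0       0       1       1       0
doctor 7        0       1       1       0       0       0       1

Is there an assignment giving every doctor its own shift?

The set {doctor 2, doctor 3, doctor 4, doctor 5} has only 3 neighbours ({shift B, shift F, shift G}), so by Hall's theorem at most 6 of the 7 doctors can be matched.
Hence no matching covers every doctor.

No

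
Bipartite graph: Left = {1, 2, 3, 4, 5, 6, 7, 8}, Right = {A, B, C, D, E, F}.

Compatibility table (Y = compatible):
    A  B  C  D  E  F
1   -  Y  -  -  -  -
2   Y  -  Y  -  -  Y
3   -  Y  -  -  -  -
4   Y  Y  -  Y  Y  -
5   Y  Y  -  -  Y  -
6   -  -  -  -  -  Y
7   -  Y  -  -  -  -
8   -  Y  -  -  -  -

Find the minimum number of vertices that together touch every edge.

5

{2, 4, 5, 6, B} is a vertex cover of size 5: every edge has an endpoint in this set.
No smaller cover exists because 1–B, 2–C, 4–D, 5–E, 6–F is a matching of size 5, and a cover must include an endpoint of each of these disjoint edges (König's theorem).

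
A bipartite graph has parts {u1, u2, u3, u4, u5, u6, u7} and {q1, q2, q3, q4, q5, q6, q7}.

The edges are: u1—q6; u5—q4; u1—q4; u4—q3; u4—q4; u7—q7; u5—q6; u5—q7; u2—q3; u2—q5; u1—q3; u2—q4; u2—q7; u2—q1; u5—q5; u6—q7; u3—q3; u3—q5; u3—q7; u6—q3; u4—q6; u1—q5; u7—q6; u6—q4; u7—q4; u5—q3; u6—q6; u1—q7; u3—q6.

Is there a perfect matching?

The set {u1, u3, u4, u5, u6, u7} has only 5 neighbours ({q3, q4, q5, q6, q7}), so by Hall's theorem at most 6 of the 7 left vertices can be matched.
Hence no matching covers every left vertex.

No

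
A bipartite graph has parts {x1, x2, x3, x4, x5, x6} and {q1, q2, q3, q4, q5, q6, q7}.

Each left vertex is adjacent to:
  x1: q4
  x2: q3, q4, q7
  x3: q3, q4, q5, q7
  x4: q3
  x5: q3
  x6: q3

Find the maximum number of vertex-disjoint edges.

4

One maximum matching: x1–q4, x2–q7, x3–q5, x4–q3.
The set {x4, x5, x6} has only 1 neighbour ({q3}), so by Hall's theorem at most 4 of the 6 left vertices can be matched.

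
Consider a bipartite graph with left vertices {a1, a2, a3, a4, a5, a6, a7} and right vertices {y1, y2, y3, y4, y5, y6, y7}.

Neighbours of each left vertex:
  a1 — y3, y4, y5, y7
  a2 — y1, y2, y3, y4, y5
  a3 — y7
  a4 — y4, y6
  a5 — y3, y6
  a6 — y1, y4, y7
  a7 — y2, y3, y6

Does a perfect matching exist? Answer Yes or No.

Yes

For example, pair a1-y5, a2-y2, a3-y7, a4-y4, a5-y6, a6-y1, a7-y3.
All 7 left vertices are covered.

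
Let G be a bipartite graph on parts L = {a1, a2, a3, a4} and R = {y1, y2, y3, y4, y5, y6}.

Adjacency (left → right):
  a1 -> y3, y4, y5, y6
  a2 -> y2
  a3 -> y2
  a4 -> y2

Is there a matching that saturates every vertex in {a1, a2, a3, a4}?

No

The set {a2, a3, a4} has only 1 neighbour ({y2}), so by Hall's theorem at most 2 of the 4 left vertices can be matched.
Hence no matching covers every left vertex.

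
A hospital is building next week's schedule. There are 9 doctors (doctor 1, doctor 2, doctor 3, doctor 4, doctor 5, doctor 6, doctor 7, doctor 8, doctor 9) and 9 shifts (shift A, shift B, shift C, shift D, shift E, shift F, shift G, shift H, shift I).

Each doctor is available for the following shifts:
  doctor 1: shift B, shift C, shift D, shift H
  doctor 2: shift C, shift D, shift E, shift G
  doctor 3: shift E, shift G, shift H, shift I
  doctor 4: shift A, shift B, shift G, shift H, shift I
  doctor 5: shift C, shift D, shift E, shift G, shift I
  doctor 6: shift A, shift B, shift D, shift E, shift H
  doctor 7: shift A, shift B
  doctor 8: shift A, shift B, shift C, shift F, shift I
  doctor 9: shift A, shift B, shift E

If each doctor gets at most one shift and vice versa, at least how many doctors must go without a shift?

0

One maximum matching: doctor 1-shift H, doctor 2-shift D, doctor 3-shift G, doctor 4-shift I, doctor 5-shift C, doctor 6-shift A, doctor 7-shift B, doctor 8-shift F, doctor 9-shift E.
All 9 doctors are matched, so no larger matching exists.
That matches 9 of the 9, leaving 0 unmatched; no matching can do better.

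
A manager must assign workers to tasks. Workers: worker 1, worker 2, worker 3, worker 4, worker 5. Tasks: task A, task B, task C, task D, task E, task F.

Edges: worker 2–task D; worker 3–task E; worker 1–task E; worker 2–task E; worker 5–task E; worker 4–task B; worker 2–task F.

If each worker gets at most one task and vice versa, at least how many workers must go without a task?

2

For example, pair worker 1→task E, worker 2→task D, worker 4→task B.
The set {worker 1, worker 3, worker 5} has only 1 neighbour ({task E}), so by Hall's theorem at most 3 of the 5 workers can be matched.
That matches 3 of the 5, leaving 2 unmatched; no matching can do better.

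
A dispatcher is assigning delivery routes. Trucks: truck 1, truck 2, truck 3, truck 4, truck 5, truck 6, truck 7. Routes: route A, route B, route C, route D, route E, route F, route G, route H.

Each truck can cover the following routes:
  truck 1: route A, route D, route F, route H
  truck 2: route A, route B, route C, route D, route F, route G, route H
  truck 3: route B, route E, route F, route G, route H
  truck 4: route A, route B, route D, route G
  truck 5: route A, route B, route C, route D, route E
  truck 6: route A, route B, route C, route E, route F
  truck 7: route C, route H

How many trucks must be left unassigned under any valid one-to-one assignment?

0

A valid assignment of size 7: truck 1→route F, truck 2→route G, truck 3→route E, truck 4→route B, truck 5→route D, truck 6→route C, truck 7→route H.
This saturates every truck, so 7 is the maximum.
That matches 7 of the 7, leaving 0 unmatched; no matching can do better.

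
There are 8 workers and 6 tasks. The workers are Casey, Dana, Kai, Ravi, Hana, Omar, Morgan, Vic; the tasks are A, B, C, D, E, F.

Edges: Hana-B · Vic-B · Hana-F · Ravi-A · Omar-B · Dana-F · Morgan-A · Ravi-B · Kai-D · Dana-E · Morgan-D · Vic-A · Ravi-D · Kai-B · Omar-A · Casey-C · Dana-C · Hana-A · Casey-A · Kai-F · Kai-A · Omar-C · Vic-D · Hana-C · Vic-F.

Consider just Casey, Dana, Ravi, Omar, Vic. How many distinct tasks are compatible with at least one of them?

The union of neighbours of {Casey, Dana, Ravi, Omar, Vic} is {A, B, C, D, E, F}, which has 6 elements.
Since |N(S)| = 6 ≥ |S| = 5, Hall's condition holds for this subset.

6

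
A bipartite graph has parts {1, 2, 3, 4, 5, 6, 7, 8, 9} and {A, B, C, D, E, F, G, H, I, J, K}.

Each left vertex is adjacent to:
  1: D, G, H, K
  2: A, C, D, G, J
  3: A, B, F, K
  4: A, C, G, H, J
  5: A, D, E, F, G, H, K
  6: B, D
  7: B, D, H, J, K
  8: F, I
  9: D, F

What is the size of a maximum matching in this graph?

9

A valid assignment of size 9: 1-G, 2-J, 3-B, 4-H, 5-A, 6-D, 7-K, 8-I, 9-F.
All 9 left vertices are matched, so no larger matching exists.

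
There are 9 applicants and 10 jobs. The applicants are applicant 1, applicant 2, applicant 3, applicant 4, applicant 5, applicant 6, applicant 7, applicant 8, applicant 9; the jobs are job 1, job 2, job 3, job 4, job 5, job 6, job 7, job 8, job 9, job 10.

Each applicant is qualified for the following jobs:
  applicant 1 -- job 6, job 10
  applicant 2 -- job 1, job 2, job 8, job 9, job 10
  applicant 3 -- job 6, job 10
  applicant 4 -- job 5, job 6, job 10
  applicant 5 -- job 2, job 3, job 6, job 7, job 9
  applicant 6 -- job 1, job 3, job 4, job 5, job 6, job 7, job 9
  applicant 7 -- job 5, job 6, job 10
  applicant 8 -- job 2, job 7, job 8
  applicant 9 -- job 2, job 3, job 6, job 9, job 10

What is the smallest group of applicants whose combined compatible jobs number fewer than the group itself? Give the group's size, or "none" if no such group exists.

Take S = {applicant 1, applicant 3, applicant 4, applicant 7}. Its neighbourhood is {job 5, job 6, job 10}, so |N(S)| = 3 < |S| = 4.
Every subset of size less than 4 has at least as many neighbours as members, so 4 is the minimum.

4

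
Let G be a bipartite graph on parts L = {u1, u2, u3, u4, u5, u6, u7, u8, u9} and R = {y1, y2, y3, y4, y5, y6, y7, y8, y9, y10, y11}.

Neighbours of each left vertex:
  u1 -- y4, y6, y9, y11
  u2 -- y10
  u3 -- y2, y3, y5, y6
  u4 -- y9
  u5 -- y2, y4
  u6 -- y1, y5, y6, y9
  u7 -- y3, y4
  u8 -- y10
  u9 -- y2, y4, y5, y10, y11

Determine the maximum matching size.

8

For example, pair u1→y11, u2→y10, u3→y5, u4→y9, u5→y2, u6→y1, u7→y3, u9→y4.
The set {u2, u8} has only 1 neighbour ({y10}), so by Hall's theorem at most 8 of the 9 left vertices can be matched.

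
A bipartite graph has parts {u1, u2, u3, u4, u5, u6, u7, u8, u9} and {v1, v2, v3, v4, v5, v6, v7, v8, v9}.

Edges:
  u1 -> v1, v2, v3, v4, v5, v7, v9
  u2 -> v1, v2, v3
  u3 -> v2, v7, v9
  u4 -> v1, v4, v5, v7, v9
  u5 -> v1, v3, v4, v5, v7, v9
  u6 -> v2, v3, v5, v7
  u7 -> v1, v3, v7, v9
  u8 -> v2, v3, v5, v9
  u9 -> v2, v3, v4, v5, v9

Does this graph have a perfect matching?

No

The set {u1, u2, u3, u4, u5, u6, u7, u8, u9} has only 7 neighbours ({v1, v2, v3, v4, v5, v7, v9}), so by Hall's theorem at most 7 of the 9 left vertices can be matched.
Hence no matching covers every left vertex.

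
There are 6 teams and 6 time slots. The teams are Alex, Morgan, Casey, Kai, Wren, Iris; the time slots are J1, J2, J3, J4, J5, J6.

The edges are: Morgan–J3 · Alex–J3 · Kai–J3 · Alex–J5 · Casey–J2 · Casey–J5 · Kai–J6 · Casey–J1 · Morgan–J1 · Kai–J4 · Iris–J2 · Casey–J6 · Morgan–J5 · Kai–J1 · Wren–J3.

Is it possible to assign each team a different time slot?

One maximum matching: Alex→J5, Morgan→J1, Casey→J6, Kai→J4, Wren→J3, Iris→J2.
Every team is matched, so this is a perfect matching.

Yes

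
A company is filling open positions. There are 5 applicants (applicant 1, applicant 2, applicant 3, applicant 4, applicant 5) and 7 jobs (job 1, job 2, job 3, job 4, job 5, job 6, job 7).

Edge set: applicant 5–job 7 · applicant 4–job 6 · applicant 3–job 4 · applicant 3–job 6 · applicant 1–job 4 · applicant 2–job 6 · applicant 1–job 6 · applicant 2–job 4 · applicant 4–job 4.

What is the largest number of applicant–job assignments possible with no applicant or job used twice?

One maximum matching: applicant 1–job 4, applicant 2–job 6, applicant 5–job 7.
The set {applicant 1, applicant 2, applicant 3, applicant 4} has only 2 neighbours ({job 4, job 6}), so by Hall's theorem at most 3 of the 5 applicants can be matched.

3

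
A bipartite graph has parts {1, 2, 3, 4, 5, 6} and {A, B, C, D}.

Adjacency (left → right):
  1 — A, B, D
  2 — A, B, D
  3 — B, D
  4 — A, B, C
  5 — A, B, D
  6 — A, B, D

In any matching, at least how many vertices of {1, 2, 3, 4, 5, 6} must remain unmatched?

2

For example, pair 1→A, 2→D, 3→B, 4→C.
The set {1, 2, 3, 5, 6} has only 3 neighbours ({A, B, D}), so by Hall's theorem at most 4 of the 6 left vertices can be matched.
That matches 4 of the 6, leaving 2 unmatched; no matching can do better.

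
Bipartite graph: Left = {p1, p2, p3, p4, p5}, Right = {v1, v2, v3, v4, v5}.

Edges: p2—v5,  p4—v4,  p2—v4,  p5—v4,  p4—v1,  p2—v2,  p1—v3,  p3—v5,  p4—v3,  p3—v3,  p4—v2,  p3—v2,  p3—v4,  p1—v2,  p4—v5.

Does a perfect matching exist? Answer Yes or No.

Yes

A valid assignment of size 5: p1→v3, p2→v5, p3→v2, p4→v1, p5→v4.
Every left vertex is matched, so this is a perfect matching.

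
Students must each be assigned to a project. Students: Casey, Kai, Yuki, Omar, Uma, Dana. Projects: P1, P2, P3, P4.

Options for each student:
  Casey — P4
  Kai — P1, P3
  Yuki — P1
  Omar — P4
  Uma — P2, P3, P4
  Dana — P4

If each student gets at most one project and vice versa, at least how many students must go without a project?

2

One maximum matching: Casey→P4, Kai→P3, Yuki→P1, Uma→P2.
The set {Casey, Omar, Dana} has only 1 neighbour ({P4}), so by Hall's theorem at most 4 of the 6 students can be matched.
That matches 4 of the 6, leaving 2 unmatched; no matching can do better.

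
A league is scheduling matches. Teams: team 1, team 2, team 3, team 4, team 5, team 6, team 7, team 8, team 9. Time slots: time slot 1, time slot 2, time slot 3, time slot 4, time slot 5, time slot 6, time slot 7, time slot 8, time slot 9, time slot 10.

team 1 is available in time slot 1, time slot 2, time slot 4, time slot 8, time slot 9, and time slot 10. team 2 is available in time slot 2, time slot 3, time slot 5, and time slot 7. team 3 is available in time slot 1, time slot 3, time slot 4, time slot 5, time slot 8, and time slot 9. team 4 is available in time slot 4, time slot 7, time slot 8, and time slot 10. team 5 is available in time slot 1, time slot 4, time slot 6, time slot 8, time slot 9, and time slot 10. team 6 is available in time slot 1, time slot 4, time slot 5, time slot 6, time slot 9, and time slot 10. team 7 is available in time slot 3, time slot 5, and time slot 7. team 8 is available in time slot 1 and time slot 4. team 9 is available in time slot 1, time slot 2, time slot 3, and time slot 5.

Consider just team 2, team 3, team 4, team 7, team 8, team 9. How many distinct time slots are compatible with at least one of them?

The union of neighbours of {team 2, team 3, team 4, team 7, team 8, team 9} is {time slot 1, time slot 2, time slot 3, time slot 4, time slot 5, time slot 7, time slot 8, time slot 9, time slot 10}, which has 9 elements.
Since |N(S)| = 9 ≥ |S| = 6, Hall's condition holds for this subset.

9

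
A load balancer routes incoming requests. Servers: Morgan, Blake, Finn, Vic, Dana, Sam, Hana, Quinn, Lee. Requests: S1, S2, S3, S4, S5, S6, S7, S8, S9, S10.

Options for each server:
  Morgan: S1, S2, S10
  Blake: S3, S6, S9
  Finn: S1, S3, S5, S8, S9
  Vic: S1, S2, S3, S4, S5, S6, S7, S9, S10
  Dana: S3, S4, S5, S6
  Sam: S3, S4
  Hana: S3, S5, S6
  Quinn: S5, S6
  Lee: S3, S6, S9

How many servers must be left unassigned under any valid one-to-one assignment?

1

For example, pair Morgan-S10, Blake-S9, Finn-S1, Vic-S2, Dana-S5, Sam-S4, Hana-S3, Quinn-S6.
The set {Blake, Dana, Sam, Hana, Quinn, Lee} has only 5 neighbours ({S3, S4, S5, S6, S9}), so by Hall's theorem at most 8 of the 9 servers can be matched.
That matches 8 of the 9, leaving 1 unmatched; no matching can do better.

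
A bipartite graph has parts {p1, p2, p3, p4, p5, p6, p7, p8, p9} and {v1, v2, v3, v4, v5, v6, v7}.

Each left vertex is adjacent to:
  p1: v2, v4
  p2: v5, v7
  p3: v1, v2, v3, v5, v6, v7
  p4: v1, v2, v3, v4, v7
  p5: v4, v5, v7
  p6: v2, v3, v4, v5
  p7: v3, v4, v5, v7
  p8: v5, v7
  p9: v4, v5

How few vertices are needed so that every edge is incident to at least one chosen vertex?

{p3, p4, v2, v3, v4, v5, v7} is a vertex cover of size 7: every edge has an endpoint in this set.
No smaller cover exists because p1–v2, p2–v5, p3–v6, p4–v1, p5–v4, p6–v3, p7–v7 is a matching of size 7, and a cover must include an endpoint of each of these disjoint edges (König's theorem).

7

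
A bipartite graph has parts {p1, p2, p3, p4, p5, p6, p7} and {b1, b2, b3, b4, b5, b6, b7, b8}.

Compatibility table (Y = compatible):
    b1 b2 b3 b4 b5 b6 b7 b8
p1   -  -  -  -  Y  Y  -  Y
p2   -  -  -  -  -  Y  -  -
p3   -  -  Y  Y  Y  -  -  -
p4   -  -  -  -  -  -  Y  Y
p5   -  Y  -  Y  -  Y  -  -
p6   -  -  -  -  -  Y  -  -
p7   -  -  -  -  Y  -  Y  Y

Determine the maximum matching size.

For example, pair p1–b8, p2–b6, p3–b3, p4–b7, p5–b4, p7–b5.
The set {p2, p6} has only 1 neighbour ({b6}), so by Hall's theorem at most 6 of the 7 left vertices can be matched.

6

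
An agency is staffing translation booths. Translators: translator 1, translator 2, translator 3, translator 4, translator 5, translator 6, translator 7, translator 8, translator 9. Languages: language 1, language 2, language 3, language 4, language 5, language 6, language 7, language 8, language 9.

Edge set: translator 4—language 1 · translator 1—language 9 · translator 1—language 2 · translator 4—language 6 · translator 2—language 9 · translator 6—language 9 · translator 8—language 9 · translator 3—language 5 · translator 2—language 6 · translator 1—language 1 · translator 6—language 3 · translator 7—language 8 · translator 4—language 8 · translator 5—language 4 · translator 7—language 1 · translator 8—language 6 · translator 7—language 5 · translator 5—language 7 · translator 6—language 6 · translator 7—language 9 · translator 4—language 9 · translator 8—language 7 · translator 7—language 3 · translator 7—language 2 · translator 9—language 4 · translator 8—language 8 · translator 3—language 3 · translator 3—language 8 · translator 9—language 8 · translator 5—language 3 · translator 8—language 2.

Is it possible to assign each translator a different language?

Yes

For example, pair translator 1-language 9, translator 2-language 6, translator 3-language 5, translator 4-language 1, translator 5-language 4, translator 6-language 3, translator 7-language 2, translator 8-language 7, translator 9-language 8.
All 9 translators are covered.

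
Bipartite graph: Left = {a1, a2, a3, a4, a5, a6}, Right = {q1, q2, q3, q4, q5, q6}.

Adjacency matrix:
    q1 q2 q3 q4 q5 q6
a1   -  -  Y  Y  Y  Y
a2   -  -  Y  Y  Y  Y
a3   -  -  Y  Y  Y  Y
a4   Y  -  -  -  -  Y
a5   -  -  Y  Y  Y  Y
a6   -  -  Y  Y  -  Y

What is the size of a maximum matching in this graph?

One maximum matching: a1→q3, a2→q5, a3→q4, a4→q1, a5→q6.
The set {a1, a2, a3, a5, a6} has only 4 neighbours ({q3, q4, q5, q6}), so by Hall's theorem at most 5 of the 6 left vertices can be matched.

5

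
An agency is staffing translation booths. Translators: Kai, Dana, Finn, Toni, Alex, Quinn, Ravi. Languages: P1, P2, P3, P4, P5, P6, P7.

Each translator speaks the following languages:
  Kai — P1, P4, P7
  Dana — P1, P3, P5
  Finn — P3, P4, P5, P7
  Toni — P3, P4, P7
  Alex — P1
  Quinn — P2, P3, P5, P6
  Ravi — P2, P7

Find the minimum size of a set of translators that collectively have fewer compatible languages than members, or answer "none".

A matching saturating every translator exists, for instance Kai→P4, Dana→P5, Finn→P7, Toni→P3, Alex→P1, Quinn→P6, Ravi→P2.
By Hall's marriage theorem, this means |N(S)| ≥ |S| for every subset S, so no violating subset exists.

none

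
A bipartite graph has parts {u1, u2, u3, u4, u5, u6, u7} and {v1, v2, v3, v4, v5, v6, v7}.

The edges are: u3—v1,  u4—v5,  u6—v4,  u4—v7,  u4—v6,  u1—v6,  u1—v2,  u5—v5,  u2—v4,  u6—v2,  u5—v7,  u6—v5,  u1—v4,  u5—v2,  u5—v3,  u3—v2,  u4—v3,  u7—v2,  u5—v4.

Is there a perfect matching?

Yes

For example, pair u1–v6, u2–v4, u3–v1, u4–v7, u5–v3, u6–v5, u7–v2.
Every left vertex is matched, so this is a perfect matching.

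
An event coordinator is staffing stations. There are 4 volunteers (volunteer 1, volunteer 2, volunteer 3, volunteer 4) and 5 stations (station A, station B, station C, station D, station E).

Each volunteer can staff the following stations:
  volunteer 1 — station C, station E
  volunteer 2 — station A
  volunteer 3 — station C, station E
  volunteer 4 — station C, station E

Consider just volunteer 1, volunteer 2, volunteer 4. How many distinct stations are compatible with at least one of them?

3

The union of neighbours of {volunteer 1, volunteer 2, volunteer 4} is {station A, station C, station E}, which has 3 elements.
Since |N(S)| = 3 ≥ |S| = 3, Hall's condition holds for this subset.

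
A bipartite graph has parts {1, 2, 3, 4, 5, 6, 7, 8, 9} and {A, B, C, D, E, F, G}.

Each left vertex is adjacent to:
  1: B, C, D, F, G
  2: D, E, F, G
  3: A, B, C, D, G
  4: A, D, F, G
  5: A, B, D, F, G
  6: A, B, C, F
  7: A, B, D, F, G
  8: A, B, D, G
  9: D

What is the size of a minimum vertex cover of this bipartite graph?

7

The 7 edges 1–B, 2–E, 3–C, 4–D, 5–A, 6–F, 7–G form a matching, so any vertex cover needs at least 7 vertices (one per matched edge).
Conversely {2, A, B, C, D, F, G} meets every edge and has exactly 7 vertices, so 7 is optimal.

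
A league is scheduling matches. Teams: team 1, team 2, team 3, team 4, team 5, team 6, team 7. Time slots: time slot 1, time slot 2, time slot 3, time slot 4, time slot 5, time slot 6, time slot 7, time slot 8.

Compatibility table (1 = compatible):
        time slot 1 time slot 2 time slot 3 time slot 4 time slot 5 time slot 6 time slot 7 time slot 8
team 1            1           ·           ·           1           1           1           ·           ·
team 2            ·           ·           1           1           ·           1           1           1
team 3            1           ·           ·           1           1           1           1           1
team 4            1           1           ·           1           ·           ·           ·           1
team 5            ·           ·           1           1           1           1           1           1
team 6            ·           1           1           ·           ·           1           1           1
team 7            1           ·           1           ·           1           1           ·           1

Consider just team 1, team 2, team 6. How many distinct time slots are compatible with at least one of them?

The union of neighbours of {team 1, team 2, team 6} is {time slot 1, time slot 2, time slot 3, time slot 4, time slot 5, time slot 6, time slot 7, time slot 8}, which has 8 elements.
Since |N(S)| = 8 ≥ |S| = 3, Hall's condition holds for this subset.

8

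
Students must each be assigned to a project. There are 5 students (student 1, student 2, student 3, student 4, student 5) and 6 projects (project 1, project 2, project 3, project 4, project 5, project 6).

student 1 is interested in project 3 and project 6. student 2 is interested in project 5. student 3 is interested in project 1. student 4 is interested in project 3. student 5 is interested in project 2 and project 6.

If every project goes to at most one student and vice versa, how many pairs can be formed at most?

5

A valid assignment of size 5: student 1→project 6, student 2→project 5, student 3→project 1, student 4→project 3, student 5→project 2.
All 5 students are matched, so no larger matching exists.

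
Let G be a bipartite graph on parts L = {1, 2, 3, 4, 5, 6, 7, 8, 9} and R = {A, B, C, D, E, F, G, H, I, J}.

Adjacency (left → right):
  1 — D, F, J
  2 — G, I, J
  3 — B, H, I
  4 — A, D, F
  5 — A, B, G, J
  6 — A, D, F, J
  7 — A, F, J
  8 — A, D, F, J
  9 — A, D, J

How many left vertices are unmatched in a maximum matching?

2

A valid assignment of size 7: 1–F, 2–G, 3–H, 4–A, 5–B, 6–D, 7–J.
The set {1, 4, 6, 7, 8, 9} has only 4 neighbours ({A, D, F, J}), so by Hall's theorem at most 7 of the 9 left vertices can be matched.
That matches 7 of the 9, leaving 2 unmatched; no matching can do better.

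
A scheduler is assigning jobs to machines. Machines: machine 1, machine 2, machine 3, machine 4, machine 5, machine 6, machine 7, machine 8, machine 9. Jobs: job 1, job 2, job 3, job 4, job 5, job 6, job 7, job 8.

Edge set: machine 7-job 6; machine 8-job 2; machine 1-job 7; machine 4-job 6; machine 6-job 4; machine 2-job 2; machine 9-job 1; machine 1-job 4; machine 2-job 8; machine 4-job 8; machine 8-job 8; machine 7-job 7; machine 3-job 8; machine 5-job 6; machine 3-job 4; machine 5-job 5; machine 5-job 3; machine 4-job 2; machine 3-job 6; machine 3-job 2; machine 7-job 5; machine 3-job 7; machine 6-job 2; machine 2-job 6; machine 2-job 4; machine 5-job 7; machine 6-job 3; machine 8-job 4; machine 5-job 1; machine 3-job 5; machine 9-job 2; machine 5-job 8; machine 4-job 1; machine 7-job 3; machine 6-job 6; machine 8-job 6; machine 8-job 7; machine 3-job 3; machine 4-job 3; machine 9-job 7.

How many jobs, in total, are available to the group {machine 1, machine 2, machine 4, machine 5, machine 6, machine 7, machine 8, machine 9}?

8

The union of neighbours of {machine 1, machine 2, machine 4, machine 5, machine 6, machine 7, machine 8, machine 9} is {job 1, job 2, job 3, job 4, job 5, job 6, job 7, job 8}, which has 8 elements.
Since |N(S)| = 8 ≥ |S| = 8, Hall's condition holds for this subset.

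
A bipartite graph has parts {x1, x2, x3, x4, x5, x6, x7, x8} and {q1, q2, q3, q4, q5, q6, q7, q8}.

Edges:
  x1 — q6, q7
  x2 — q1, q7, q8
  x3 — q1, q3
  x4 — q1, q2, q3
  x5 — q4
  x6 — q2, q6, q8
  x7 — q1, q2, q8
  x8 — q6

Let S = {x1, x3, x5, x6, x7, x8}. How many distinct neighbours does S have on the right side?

7

The union of neighbours of {x1, x3, x5, x6, x7, x8} is {q1, q2, q3, q4, q6, q7, q8}, which has 7 elements.
Since |N(S)| = 7 ≥ |S| = 6, Hall's condition holds for this subset.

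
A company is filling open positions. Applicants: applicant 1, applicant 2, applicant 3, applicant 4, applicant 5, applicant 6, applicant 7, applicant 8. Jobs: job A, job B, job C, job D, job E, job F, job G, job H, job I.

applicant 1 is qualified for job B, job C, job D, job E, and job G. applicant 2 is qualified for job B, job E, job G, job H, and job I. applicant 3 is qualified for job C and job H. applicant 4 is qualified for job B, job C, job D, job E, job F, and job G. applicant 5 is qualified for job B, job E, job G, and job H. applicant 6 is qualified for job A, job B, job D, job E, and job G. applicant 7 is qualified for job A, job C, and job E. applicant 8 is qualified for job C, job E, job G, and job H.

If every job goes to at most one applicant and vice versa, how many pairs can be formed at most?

One maximum matching: applicant 1-job B, applicant 2-job H, applicant 3-job C, applicant 4-job F, applicant 5-job E, applicant 6-job D, applicant 7-job A, applicant 8-job G.
This saturates every applicant, so 8 is the maximum.

8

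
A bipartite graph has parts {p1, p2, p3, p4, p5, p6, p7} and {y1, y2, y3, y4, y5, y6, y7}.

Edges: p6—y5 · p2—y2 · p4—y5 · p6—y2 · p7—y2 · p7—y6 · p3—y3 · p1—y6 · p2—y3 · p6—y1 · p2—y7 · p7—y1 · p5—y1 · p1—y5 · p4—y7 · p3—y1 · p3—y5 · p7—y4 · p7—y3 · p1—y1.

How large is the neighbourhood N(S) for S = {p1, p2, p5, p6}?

6

The union of neighbours of {p1, p2, p5, p6} is {y1, y2, y3, y5, y6, y7}, which has 6 elements.
Since |N(S)| = 6 ≥ |S| = 4, Hall's condition holds for this subset.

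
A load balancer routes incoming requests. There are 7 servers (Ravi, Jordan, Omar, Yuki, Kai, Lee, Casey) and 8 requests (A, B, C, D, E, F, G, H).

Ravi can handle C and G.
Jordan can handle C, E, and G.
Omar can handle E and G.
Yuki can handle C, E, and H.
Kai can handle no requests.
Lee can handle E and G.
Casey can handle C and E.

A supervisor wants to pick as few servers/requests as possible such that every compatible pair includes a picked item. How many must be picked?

The 4 edges Ravi–G, Jordan–C, Omar–E, Yuki–H form a matching, so any vertex cover needs at least 4 vertices (one per matched edge).
Conversely {Yuki, C, E, G} meets every edge and has exactly 4 vertices, so 4 is optimal.

4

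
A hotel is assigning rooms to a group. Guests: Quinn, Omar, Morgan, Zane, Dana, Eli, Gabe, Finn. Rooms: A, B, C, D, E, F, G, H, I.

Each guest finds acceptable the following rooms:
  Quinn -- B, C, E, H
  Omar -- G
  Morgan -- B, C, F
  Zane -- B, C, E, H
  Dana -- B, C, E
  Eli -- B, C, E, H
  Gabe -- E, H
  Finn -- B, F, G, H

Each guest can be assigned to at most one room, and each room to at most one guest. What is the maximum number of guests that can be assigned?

A valid assignment of size 6: Quinn→H, Omar→G, Morgan→F, Zane→C, Dana→E, Eli→B.
The set {Quinn, Omar, Morgan, Zane, Dana, Eli, Gabe, Finn} has only 6 neighbours ({B, C, E, F, G, H}), so by Hall's theorem at most 6 of the 8 guests can be matched.

6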